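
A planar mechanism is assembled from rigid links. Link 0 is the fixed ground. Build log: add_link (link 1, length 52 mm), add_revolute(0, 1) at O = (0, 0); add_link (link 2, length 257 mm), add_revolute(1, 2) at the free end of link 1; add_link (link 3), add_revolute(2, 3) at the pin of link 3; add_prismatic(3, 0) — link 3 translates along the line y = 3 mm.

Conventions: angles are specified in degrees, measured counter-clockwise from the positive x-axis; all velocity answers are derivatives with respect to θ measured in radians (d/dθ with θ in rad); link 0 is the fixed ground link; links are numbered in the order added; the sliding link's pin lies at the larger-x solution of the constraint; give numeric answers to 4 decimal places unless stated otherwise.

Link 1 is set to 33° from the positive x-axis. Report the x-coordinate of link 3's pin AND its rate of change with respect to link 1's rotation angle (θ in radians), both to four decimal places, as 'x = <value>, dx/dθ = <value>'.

geometry: r = 52 mm, L = 257 mm, e = 3 mm
crank pin P = (r cos θ, r sin θ) = (43.610870, 28.321230)
h = r sin θ − e = 28.321230 − 3 = 25.321230
x = r cos θ + √(L² − h²) = 43.610870 + 255.749556 = 299.360425
dx/dθ = −r sin θ − h·r cos θ/√(L² − h²) (θ in radians; h = 25.321230) = -32.639051

x = 299.3604, dx/dθ = -32.6391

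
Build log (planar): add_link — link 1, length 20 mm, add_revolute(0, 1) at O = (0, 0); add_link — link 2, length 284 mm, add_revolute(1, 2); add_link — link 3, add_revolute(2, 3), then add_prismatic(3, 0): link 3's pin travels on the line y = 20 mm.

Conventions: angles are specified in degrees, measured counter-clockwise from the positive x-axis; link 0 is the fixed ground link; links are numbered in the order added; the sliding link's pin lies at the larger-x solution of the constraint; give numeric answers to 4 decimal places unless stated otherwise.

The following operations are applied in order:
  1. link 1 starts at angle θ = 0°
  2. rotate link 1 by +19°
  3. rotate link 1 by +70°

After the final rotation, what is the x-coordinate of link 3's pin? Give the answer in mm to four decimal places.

geometry: r = 20 mm, L = 284 mm, e = 20 mm; θ starts at 0°
rotate link 1 by +19°: θ ← 0° +19° = 19°
rotate link 1 by +70°: θ ← 19° +70° = 89°
crank pin P = (r cos θ, r sin θ) = (0.349048, 19.996954)
h = r sin θ − e = 19.996954 − 20 = -0.003046
x = r cos θ + √(L² − h²) = 0.349048 + 284.000000 = 284.349048

284.3490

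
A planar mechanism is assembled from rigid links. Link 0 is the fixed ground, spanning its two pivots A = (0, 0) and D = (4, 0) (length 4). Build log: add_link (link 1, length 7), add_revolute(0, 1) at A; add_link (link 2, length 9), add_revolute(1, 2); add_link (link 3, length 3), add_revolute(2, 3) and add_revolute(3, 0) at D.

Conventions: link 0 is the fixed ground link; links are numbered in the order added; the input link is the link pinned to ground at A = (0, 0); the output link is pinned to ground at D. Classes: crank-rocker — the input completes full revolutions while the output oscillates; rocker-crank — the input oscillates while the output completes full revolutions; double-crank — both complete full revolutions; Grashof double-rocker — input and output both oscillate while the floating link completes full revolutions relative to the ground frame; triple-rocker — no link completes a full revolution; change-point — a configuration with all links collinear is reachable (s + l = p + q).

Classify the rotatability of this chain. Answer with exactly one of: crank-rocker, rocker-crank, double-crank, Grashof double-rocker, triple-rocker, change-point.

lengths: ground=4, input=7, coupler=9, output=3
sorted: s=3 (shortest), l=9 (longest), p+q=11
s + l = 12 vs p + q = 11
s + l > p + q → non-Grashof → no link fully rotates → triple-rocker

triple-rocker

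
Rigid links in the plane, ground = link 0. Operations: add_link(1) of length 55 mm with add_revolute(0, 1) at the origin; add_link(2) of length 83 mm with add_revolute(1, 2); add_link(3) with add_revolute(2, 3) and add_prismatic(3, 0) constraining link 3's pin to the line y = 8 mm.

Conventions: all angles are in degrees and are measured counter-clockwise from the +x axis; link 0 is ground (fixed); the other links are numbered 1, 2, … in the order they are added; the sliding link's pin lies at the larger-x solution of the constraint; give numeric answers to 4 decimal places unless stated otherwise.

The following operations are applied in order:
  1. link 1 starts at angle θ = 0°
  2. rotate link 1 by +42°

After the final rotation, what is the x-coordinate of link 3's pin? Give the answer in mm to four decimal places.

geometry: r = 55 mm, L = 83 mm, e = 8 mm; θ starts at 0°
rotate link 1 by +42°: θ ← 0° +42° = 42°
crank pin P = (r cos θ, r sin θ) = (40.872965, 36.802183)
h = r sin θ − e = 36.802183 − 8 = 28.802183
x = r cos θ + √(L² − h²) = 40.872965 + 77.842368 = 118.715333

118.7153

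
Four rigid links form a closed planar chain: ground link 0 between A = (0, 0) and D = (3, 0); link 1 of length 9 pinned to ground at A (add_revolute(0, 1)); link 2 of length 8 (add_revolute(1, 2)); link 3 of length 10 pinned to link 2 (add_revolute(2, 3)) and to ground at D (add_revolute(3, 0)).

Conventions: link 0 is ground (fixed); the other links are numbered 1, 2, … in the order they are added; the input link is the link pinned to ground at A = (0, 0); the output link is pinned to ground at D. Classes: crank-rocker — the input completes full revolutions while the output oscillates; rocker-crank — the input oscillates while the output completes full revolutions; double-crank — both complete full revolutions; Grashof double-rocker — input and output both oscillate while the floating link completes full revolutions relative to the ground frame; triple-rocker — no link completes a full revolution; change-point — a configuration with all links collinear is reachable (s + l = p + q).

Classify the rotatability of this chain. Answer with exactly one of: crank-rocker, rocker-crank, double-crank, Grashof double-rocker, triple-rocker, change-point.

lengths: ground=3, input=9, coupler=8, output=10
sorted: s=3 (shortest), l=10 (longest), p+q=17
s + l = 13 vs p + q = 17
s + l < p + q (Grashof) with shortest = ground link → double-crank

double-crank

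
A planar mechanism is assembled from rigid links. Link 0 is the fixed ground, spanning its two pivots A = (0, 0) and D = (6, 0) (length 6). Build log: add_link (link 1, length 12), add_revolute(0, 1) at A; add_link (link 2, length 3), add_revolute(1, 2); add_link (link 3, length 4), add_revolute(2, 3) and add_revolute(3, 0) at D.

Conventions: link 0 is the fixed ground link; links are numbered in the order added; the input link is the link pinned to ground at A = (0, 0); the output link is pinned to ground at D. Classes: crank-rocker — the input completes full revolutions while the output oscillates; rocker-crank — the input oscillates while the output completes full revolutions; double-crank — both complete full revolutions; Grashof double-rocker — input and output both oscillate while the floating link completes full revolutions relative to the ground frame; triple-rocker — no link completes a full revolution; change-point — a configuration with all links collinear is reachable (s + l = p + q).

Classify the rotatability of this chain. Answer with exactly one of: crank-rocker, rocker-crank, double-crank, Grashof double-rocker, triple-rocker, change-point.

lengths: ground=6, input=12, coupler=3, output=4
sorted: s=3 (shortest), l=12 (longest), p+q=10
s + l = 15 vs p + q = 10
s + l > p + q → non-Grashof → no link fully rotates → triple-rocker

triple-rocker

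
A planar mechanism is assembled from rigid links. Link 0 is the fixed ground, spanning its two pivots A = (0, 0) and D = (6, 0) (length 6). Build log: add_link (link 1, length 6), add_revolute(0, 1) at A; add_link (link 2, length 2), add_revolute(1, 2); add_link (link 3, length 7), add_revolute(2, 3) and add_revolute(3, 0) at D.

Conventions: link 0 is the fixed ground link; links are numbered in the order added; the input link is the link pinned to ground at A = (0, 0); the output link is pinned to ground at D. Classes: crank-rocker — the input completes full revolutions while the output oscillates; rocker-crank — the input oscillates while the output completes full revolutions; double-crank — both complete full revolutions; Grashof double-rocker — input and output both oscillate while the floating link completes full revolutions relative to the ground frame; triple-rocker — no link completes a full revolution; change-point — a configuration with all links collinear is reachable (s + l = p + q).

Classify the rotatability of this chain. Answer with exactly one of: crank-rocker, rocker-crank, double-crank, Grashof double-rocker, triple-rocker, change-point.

lengths: ground=6, input=6, coupler=2, output=7
sorted: s=2 (shortest), l=7 (longest), p+q=12
s + l = 9 vs p + q = 12
s + l < p + q (Grashof) with shortest = coupler link → Grashof double-rocker

Grashof double-rocker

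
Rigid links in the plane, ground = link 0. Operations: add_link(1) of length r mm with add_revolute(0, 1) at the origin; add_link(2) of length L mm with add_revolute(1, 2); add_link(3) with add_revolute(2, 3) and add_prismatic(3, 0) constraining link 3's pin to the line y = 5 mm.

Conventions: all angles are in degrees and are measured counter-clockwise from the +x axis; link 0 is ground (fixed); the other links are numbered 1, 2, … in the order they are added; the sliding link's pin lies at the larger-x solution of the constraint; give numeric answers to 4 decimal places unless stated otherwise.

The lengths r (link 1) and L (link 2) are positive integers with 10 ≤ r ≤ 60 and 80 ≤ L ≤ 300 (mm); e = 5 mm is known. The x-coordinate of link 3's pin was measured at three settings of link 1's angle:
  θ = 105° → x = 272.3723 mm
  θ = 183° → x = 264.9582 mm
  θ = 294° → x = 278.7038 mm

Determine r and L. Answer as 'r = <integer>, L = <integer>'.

constraint per measurement: (x − r cos θ)² + (r sin θ − e)² = L²
subtracting the θ₁ and θ₂ equations cancels the r² and L² terms:
r = (x₁² − x₂²) / (2[(x₁cos θ₁ + e sin θ₁) − (x₂cos θ₂ + e sin θ₂)]) = 10.0000 → r = 10
L² = (x₁ − r cos θ₁)² + (r sin θ₁ − e)² = 75624.9800 → L = 275.0000 → L = 275
check at θ₃=294°: x = 278.7038 (printed 278.7038) ✓

r = 10, L = 275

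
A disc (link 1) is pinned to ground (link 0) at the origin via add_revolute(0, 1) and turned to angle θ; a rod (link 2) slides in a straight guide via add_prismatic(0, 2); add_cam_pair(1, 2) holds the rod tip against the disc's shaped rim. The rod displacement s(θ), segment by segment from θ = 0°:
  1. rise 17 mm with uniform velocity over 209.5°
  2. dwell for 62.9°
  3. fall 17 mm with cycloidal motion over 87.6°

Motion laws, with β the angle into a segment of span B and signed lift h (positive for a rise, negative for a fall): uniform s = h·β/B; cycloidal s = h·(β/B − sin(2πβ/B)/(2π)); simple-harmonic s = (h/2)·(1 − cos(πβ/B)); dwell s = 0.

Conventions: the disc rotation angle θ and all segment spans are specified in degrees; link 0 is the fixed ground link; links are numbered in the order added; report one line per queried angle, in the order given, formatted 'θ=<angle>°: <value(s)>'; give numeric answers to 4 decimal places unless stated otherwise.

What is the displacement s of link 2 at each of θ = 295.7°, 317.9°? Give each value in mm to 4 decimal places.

segment 1 (0° to 209.5°, uniform, h = 17) is passed completely: s = 0.0000 + (17) = 17.0000
segment 2 (209.5° to 272.4°, dwell): s unchanged at 17.0000
θ = 295.7° falls in segment 3 (272.4° to 360°, cycloidal, h = -17): β = 295.7 − 272.4 = 23.3°, B = 87.6°; Δs = -17·(0.2660 − sin(2π·0.2660)/(2π)) = -1.8297; s = 17.0000 − 1.8297 = 15.1703
θ = 317.9° falls in segment 3 (272.4° to 360°, cycloidal, h = -17): β = 317.9 − 272.4 = 45.5°, B = 87.6°; Δs = -17·(0.5194 − sin(2π·0.5194)/(2π)) = -9.1590; s = 17.0000 − 9.1590 = 7.8410

θ=295.7°: 15.1703
θ=317.9°: 7.8410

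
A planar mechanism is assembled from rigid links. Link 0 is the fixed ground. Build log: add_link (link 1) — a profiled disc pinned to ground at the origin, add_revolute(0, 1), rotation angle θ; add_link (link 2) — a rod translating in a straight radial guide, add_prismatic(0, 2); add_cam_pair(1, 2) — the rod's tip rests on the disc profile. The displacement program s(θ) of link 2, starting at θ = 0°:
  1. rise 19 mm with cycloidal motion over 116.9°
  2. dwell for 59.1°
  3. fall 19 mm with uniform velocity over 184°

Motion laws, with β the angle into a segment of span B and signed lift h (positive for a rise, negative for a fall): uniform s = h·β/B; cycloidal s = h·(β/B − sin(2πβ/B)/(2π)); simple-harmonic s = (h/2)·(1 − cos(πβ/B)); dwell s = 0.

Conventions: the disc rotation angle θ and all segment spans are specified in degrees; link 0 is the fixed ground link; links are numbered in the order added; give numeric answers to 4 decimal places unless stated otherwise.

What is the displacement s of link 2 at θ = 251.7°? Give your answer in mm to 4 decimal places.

seg 1 [0°–116.9°] cycloidal, h=19: full span → s += 19 → s = 19.0000
seg 2 [116.9°–176°] dwell: s stays 19.0000
seg 3 [176°–360°] uniform, h=-19: θ=251.7° here. β=75.7, B=184. -19·75.7/184 = -7.8168 → s = 11.1832

11.1832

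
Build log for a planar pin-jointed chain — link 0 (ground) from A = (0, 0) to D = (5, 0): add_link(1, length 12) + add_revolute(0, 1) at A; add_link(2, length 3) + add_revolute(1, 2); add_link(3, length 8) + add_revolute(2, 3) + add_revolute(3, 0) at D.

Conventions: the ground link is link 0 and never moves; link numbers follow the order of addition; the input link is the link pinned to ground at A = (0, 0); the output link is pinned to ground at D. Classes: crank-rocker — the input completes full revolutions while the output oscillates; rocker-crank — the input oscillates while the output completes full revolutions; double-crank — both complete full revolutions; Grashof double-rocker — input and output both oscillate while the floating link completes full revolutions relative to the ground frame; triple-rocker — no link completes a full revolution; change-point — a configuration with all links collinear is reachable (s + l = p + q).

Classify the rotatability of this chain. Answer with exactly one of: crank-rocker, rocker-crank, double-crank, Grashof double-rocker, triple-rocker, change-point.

lengths: ground=5, input=12, coupler=3, output=8
sorted: s=3 (shortest), l=12 (longest), p+q=13
s + l = 15 vs p + q = 13
s + l > p + q → non-Grashof → no link fully rotates → triple-rocker

triple-rocker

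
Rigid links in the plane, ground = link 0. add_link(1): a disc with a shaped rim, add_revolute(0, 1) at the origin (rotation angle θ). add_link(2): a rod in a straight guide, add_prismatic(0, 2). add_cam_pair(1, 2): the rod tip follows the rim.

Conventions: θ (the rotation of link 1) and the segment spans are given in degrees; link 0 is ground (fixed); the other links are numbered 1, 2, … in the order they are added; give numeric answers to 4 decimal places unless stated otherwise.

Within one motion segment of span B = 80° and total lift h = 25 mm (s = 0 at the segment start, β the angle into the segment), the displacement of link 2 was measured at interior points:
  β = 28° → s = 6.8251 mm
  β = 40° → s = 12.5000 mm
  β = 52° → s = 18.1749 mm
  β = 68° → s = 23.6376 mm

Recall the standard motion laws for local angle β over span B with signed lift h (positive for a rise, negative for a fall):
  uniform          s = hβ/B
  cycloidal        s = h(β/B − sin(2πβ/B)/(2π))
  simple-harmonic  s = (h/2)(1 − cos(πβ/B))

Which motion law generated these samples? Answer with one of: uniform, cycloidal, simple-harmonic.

candidates at β/B = r: uniform s = h·r (linear in β); cycloidal s = h·(r − sin(2πr)/(2π)); simple-harmonic s = (h/2)(1 − cos(πr))
β=28°: printed 6.8251 | uniform 8.7500, cycloidal 5.5310, simple-harmonic 6.8251
β=40°: printed 12.5000 | uniform 12.5000, cycloidal 12.5000, simple-harmonic 12.5000
β=52°: printed 18.1749 | uniform 16.2500, cycloidal 19.4690, simple-harmonic 18.1749
β=68°: printed 23.6376 | uniform 21.2500, cycloidal 24.4690, simple-harmonic 23.6376
only one law matches every sample → simple-harmonic

simple-harmonic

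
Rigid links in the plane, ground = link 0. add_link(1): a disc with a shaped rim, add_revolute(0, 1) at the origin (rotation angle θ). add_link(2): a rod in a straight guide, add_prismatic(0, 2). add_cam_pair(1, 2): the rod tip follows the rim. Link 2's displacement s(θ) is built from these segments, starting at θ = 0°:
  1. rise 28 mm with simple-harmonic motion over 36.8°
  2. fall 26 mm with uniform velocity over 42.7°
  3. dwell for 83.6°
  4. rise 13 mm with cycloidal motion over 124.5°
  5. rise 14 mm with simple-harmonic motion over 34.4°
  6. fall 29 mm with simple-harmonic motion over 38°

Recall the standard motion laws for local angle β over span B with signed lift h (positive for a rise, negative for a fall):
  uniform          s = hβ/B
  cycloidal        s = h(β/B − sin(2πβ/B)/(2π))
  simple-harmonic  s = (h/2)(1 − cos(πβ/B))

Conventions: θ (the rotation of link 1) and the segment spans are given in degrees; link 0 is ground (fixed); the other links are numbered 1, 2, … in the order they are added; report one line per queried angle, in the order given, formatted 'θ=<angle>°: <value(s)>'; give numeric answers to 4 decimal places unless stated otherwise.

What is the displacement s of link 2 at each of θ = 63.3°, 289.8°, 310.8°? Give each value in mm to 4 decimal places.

segment 1 (0° to 36.8°, simple-harmonic, h = 28) is passed completely: s = 0.0000 + (28) = 28.0000
θ = 63.3° falls in segment 2 (36.8° to 79.5°, uniform, h = -26): β = 63.3 − 36.8 = 26.5°, B = 42.7°; Δs = -26·26.5/42.7 = -16.1358; s = 28.0000 − 16.1358 = 11.8642
segment 2 (36.8° to 79.5°, uniform, h = -26) is passed completely: s = 28.0000 + (-26) = 2.0000
segment 3 (79.5° to 163.1°, dwell): s unchanged at 2.0000
segment 4 (163.1° to 287.6°, cycloidal, h = 13) is passed completely: s = 2.0000 + (13) = 15.0000
θ = 289.8° falls in segment 5 (287.6° to 322°, simple-harmonic, h = 14): β = 289.8 − 287.6 = 2.2°, B = 34.4°; Δs = 14/2·(1 − cos(π·0.0640)) = 0.1408; s = 15.0000 + 0.1408 = 15.1408
θ = 310.8° falls in segment 5 (287.6° to 322°, simple-harmonic, h = 14): β = 310.8 − 287.6 = 23.2°, B = 34.4°; Δs = 14/2·(1 − cos(π·0.6744)) = 10.6466; s = 15.0000 + 10.6466 = 25.6466

θ=63.3°: 11.8642
θ=289.8°: 15.1408
θ=310.8°: 25.6466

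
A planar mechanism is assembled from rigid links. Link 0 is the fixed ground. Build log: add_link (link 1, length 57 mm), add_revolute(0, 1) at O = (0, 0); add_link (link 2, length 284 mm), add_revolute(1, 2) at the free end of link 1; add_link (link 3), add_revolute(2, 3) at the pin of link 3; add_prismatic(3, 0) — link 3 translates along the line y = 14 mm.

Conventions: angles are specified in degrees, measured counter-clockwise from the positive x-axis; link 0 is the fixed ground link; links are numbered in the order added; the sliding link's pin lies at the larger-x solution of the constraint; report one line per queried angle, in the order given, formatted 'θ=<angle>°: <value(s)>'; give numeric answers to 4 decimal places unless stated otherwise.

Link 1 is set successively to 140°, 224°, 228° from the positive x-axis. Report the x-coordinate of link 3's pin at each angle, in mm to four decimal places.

geometry: r = 57 mm, L = 284 mm, e = 14 mm
θ=140°: crank pin P = (r cos θ, r sin θ) = (-43.664533, 36.638894)
θ=140°: h = r sin θ − e = 36.638894 − 14 = 22.638894
θ=140°: x = r cos θ + √(L² − h²) = -43.664533 + 283.096239 = 239.431706
θ=224°: crank pin P = (r cos θ, r sin θ) = (-41.002369, -39.595527)
θ=224°: h = r sin θ − e = -39.595527 − 14 = -53.595527
θ=224°: x = r cos θ + √(L² − h²) = -41.002369 + 278.896969 = 237.894601
θ=228°: crank pin P = (r cos θ, r sin θ) = (-38.140445, -42.359255)
θ=228°: h = r sin θ − e = -42.359255 − 14 = -56.359255
θ=228°: x = r cos θ + √(L² − h²) = -38.140445 + 278.351638 = 240.211193

θ=140°: 239.4317
θ=224°: 237.8946
θ=228°: 240.2112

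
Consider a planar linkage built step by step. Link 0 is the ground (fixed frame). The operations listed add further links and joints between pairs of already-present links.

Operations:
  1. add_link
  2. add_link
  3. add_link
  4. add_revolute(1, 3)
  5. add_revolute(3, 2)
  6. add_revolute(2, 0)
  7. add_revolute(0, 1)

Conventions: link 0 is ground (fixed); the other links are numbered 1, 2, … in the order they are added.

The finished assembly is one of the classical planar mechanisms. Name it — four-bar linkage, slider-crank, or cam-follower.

links: 4 (incl. ground); joints: 4 revolute, 0 prismatic, 0 higher (cam) pair, forming one closed loop
4 links in a single 4R loop → four-bar linkage

four-bar linkage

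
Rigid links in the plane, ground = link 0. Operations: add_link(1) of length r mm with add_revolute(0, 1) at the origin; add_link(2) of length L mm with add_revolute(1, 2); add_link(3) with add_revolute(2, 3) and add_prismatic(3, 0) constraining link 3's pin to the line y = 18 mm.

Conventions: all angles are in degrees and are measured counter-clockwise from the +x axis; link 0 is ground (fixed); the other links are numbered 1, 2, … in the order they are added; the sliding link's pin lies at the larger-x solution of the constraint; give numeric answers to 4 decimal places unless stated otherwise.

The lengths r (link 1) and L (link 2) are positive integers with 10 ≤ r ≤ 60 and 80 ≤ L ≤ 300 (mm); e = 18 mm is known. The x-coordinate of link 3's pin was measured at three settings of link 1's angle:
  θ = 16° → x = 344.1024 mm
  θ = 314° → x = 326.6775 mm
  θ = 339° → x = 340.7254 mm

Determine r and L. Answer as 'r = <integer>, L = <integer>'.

constraint per measurement: (x − r cos θ)² + (r sin θ − e)² = L²
subtracting the θ₁ and θ₂ equations cancels the r² and L² terms:
r = (x₁² − x₂²) / (2[(x₁cos θ₁ + e sin θ₁) − (x₂cos θ₂ + e sin θ₂)]) = 48.0000 → r = 48
L² = (x₁ − r cos θ₁)² + (r sin θ₁ − e)² = 88804.0045 → L = 298.0000 → L = 298
check at θ₃=339°: x = 340.7254 (printed 340.7254) ✓

r = 48, L = 298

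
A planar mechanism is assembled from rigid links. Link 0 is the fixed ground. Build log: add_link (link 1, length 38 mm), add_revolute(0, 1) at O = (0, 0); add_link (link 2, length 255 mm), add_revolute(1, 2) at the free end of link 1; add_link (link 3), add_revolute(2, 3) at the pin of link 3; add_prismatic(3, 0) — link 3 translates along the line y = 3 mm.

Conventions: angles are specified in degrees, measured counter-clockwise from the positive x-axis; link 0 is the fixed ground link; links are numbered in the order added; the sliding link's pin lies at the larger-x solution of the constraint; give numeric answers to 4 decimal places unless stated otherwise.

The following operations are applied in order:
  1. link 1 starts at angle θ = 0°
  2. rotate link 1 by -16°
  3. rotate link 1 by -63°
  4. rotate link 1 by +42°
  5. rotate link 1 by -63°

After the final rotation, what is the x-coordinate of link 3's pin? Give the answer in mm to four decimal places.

geometry: r = 38 mm, L = 255 mm, e = 3 mm; θ starts at 0°
rotate link 1 by -16°: θ ← 0° -16° = -16°
rotate link 1 by -63°: θ ← -16° -63° = -79°
rotate link 1 by +42°: θ ← -79° +42° = -37°
rotate link 1 by -63°: θ ← -37° -63° = -100°
crank pin P = (r cos θ, r sin θ) = (-6.598631, -37.422695)
h = r sin θ − e = -37.422695 − 3 = -40.422695
x = r cos θ + √(L² − h²) = -6.598631 + 251.775705 = 245.177075

245.1771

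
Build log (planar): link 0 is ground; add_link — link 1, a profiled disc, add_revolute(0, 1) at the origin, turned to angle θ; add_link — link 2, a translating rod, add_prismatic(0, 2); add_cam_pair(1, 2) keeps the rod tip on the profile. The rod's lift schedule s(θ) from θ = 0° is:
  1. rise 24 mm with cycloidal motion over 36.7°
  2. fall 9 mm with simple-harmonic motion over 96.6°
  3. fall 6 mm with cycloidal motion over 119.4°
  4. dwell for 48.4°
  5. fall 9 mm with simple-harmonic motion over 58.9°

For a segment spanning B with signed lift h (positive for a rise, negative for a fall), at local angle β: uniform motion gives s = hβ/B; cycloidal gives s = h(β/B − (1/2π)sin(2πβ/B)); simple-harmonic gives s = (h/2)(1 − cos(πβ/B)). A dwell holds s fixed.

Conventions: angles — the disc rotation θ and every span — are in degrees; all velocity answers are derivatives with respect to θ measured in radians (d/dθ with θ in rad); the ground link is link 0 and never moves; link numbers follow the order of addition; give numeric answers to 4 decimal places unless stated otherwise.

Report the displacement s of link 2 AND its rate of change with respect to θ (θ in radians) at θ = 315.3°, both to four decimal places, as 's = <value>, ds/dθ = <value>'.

seg 1 [0°–36.7°] cycloidal, h=24: full span → s += 24 → s = 24.0000
seg 2 [36.7°–133.3°] simple-harmonic, h=-9: full span → s += -9 → s = 15.0000
seg 3 [133.3°–252.7°] cycloidal, h=-6: full span → s += -6 → s = 9.0000
seg 4 [252.7°–301.1°] dwell: s stays 9.0000
seg 5 [301.1°–360°] simple-harmonic, h=-9: θ=315.3° here. β=14.2, B=58.9. -9/2·(1 − cos(π·0.2411)) = -1.2302 → s = 7.7698
velocity in seg [301.1°–360°] (simple-harmonic), θ in radians: β = 14.2° = 0.2478 rad, B = 58.9° = 1.0280 rad; ds/dθ = (πh/(2B)) sin(πβ/B) = (π·(-9)/(2·1.0280)) sin(π·0.2411) = -9.448142 mm/rad

s = 7.7698, ds/dθ = -9.4481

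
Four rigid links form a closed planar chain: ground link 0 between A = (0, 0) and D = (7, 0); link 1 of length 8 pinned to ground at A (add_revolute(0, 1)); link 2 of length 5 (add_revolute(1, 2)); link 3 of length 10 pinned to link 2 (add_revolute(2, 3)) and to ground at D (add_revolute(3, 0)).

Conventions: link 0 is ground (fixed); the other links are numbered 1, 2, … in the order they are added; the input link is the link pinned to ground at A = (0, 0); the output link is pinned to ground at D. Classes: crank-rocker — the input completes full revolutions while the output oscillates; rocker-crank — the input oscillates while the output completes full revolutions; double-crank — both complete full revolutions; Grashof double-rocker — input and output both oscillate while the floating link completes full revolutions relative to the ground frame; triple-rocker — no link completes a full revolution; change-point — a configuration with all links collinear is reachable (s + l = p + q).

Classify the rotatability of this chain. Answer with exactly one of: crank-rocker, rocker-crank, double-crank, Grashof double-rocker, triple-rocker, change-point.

lengths: ground=7, input=8, coupler=5, output=10
sorted: s=5 (shortest), l=10 (longest), p+q=15
s + l = 15 vs p + q = 15
s + l = p + q → change-point (collinear configuration reachable)

change-point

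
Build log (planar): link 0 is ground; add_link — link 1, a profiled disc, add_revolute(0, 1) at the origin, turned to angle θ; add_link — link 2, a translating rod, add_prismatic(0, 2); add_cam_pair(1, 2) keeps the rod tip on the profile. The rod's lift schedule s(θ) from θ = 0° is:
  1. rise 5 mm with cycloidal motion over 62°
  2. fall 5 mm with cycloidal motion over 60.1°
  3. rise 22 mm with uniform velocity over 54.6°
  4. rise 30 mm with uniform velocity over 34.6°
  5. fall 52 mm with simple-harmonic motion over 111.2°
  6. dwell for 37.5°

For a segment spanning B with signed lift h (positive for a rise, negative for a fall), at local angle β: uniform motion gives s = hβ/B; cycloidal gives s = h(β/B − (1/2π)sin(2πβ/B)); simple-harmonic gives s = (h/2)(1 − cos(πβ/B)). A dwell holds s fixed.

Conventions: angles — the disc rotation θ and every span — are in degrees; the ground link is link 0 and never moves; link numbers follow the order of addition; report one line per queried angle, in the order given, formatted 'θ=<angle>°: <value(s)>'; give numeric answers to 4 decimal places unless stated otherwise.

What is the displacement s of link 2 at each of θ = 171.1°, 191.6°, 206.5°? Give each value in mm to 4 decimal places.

seg 1 [0°–62°] cycloidal, h=5: full span → s += 5 → s = 5.0000
seg 2 [62°–122.1°] cycloidal, h=-5: full span → s += -5 → s = 0.0000
seg 3 [122.1°–176.7°] uniform, h=22: θ=171.1° here. β=49, B=54.6. 22·49/54.6 = 19.7436 → s = 19.7436
seg 3 [122.1°–176.7°] uniform, h=22: full span → s += 22 → s = 22.0000
seg 4 [176.7°–211.3°] uniform, h=30: θ=191.6° here. β=14.9, B=34.6. 30·14.9/34.6 = 12.9191 → s = 34.9191
seg 4 [176.7°–211.3°] uniform, h=30: θ=206.5° here. β=29.8, B=34.6. 30·29.8/34.6 = 25.8382 → s = 47.8382

θ=171.1°: 19.7436
θ=191.6°: 34.9191
θ=206.5°: 47.8382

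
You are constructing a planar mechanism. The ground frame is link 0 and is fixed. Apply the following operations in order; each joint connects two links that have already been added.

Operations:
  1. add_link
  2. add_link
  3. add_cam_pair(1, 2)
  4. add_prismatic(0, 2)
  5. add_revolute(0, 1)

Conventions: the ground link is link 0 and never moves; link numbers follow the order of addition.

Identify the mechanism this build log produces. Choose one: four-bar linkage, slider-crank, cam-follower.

links: 3 (incl. ground); joints: 1 revolute, 1 prismatic, 1 higher (cam) pair, forming one closed loop
3 links, revolute + prismatic + higher pair in one loop → cam-follower

cam-follower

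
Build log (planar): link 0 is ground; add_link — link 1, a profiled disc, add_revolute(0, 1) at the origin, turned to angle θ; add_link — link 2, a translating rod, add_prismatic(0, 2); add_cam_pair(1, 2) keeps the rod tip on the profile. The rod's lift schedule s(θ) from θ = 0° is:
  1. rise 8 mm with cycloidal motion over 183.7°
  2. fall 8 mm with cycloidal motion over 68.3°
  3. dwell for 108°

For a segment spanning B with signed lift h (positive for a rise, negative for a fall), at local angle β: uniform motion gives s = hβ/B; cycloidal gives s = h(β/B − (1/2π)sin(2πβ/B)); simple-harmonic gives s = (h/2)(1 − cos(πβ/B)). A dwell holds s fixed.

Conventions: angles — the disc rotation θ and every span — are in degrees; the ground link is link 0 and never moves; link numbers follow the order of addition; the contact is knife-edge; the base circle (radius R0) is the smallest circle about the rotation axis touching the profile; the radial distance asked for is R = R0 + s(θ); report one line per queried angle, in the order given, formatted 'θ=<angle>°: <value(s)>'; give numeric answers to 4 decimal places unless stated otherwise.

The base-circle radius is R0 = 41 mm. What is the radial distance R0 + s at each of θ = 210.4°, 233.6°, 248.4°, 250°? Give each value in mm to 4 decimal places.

seg 1 [0°–183.7°] cycloidal, h=8: full span → s += 8 → s = 8.0000
seg 2 [183.7°–252°] cycloidal, h=-8: θ=210.4° here. β=26.7, B=68.3. -8·(0.3909 − sin(2π·0.3909)/(2π)) = -2.3215 → s = 5.6785
seg 2 [183.7°–252°] cycloidal, h=-8: θ=233.6° here. β=49.9, B=68.3. -8·(0.7306 − sin(2π·0.7306)/(2π)) = -7.1086 → s = 0.8914
seg 2 [183.7°–252°] cycloidal, h=-8: θ=248.4° here. β=64.7, B=68.3. -8·(0.9473 − sin(2π·0.9473)/(2π)) = -7.9923 → s = 0.0077
seg 2 [183.7°–252°] cycloidal, h=-8: θ=250° here. β=66.3, B=68.3. -8·(0.9707 − sin(2π·0.9707)/(2π)) = -7.9987 → s = 0.0013
θ=210.4°: R = R0 + s = 41 + 5.6785 = 46.6785
θ=233.6°: R = R0 + s = 41 + 0.8914 = 41.8914
θ=248.4°: R = R0 + s = 41 + 0.0077 = 41.0077
θ=250°: R = R0 + s = 41 + 0.0013 = 41.0013

θ=210.4°: 46.6785
θ=233.6°: 41.8914
θ=248.4°: 41.0077
θ=250°: 41.0013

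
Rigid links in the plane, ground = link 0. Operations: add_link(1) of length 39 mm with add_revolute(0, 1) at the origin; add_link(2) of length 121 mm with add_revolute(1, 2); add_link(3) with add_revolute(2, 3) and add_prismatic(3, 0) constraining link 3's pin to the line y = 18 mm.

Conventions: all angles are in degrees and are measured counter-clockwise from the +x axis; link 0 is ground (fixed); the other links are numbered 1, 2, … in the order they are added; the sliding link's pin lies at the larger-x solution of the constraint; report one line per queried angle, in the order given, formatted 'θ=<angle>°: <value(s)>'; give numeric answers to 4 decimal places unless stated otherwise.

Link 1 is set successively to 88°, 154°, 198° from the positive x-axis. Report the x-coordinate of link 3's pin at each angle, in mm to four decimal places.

geometry: r = 39 mm, L = 121 mm, e = 18 mm
θ=88°: crank pin P = (r cos θ, r sin θ) = (1.361080, 38.976242)
θ=88°: h = r sin θ − e = 38.976242 − 18 = 20.976242
θ=88°: x = r cos θ + √(L² − h²) = 1.361080 + 119.167937 = 120.529018
θ=154°: crank pin P = (r cos θ, r sin θ) = (-35.052968, 17.096475)
θ=154°: h = r sin θ − e = 17.096475 − 18 = -0.903525
θ=154°: x = r cos θ + √(L² − h²) = -35.052968 + 120.996627 = 85.943659
θ=198°: crank pin P = (r cos θ, r sin θ) = (-37.091204, -12.051663)
θ=198°: h = r sin θ − e = -12.051663 − 18 = -30.051663
θ=198°: x = r cos θ + √(L² − h²) = -37.091204 + 117.208778 = 80.117574

θ=88°: 120.5290
θ=154°: 85.9437
θ=198°: 80.1176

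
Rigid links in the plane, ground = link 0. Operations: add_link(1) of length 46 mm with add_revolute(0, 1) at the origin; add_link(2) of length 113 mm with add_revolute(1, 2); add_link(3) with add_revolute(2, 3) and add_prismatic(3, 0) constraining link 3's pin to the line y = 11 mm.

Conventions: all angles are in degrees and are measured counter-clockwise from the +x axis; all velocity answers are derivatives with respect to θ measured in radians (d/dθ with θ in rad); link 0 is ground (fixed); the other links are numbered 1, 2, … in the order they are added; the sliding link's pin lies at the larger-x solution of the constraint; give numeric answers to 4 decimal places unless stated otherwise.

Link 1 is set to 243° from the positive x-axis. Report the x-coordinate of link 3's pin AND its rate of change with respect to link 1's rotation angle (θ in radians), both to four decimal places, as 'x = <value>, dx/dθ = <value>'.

geometry: r = 46 mm, L = 113 mm, e = 11 mm
crank pin P = (r cos θ, r sin θ) = (-20.883563, -40.986300)
h = r sin θ − e = -40.986300 − 11 = -51.986300
x = r cos θ + √(L² − h²) = -20.883563 + 100.331573 = 79.448010
dx/dθ = −r sin θ − h·r cos θ/√(L² − h²) (θ in radians; h = -51.986300) = 30.165587

x = 79.4480, dx/dθ = 30.1656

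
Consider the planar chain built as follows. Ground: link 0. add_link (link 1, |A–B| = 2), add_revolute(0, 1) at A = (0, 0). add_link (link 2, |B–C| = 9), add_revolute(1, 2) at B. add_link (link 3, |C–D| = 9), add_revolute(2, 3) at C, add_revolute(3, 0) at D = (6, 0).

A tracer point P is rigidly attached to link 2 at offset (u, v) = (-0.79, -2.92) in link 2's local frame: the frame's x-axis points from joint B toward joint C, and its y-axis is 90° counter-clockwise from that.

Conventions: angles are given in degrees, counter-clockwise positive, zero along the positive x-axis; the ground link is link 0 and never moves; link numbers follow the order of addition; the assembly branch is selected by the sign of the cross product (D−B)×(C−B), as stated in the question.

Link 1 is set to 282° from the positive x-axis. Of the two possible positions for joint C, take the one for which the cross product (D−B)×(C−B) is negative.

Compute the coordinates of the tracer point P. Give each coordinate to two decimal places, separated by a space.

A=(0,0), D=(6.00,0)
B = A + 2.00·(cos282°, sin282°) = (0.4158, -1.9563)
|BD| = 5.9169
circle(B,9.00) ∩ circle(D,9.00): a=2.9585, h=8.4999
  candidates: C₊=(0.3976,7.0437) cross=50.293; C₋=(6.0182,-9.0000) cross=-50.293
  branch - wants cross < 0 → take C=(6.0182,-9.0000) (cross=-50.293)
ex = (C−B)/|BC| = (0.6225,-0.7826); ey = (0.7826,0.6225)
P = B + -0.79·ex + -2.92·ey = (-2.3612,-3.1557)

-2.36 -3.16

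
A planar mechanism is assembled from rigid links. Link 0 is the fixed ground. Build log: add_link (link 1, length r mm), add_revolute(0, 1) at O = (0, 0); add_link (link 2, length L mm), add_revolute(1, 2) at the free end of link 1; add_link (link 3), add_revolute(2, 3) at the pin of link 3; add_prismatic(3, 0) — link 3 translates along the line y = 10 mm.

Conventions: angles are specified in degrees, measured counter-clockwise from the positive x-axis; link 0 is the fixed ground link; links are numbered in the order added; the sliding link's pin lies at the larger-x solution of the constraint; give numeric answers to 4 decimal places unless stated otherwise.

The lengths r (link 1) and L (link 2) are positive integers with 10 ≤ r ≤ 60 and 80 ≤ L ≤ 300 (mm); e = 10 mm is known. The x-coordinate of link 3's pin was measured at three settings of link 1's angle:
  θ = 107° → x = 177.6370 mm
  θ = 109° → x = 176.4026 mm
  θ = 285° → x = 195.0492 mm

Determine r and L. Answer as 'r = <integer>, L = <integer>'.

constraint per measurement: (x − r cos θ)² + (r sin θ − e)² = L²
subtracting the θ₁ and θ₂ equations cancels the r² and L² terms:
r = (x₁² − x₂²) / (2[(x₁cos θ₁ + e sin θ₁) − (x₂cos θ₂ + e sin θ₂)]) = 39.0000 → r = 39
L² = (x₁ − r cos θ₁)² + (r sin θ₁ − e)² = 36480.9966 → L = 191.0000 → L = 191
check at θ₃=285°: x = 195.0492 (printed 195.0492) ✓

r = 39, L = 191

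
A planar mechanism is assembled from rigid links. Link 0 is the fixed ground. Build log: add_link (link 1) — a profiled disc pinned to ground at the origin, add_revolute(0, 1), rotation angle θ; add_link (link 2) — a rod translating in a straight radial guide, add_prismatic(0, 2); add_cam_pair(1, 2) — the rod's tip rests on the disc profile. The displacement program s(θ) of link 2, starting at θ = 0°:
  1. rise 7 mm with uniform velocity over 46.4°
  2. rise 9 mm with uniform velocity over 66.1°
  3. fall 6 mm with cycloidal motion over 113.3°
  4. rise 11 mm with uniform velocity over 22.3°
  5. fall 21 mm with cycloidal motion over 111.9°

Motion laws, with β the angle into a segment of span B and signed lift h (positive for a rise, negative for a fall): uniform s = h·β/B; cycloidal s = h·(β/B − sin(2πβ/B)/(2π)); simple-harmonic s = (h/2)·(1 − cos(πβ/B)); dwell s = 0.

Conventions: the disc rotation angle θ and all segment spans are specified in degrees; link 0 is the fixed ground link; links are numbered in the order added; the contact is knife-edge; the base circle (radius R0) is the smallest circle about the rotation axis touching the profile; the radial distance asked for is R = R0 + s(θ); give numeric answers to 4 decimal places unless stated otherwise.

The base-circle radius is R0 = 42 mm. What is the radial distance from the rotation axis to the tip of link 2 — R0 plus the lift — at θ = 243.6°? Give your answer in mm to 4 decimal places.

seg 1 [0°–46.4°] uniform, h=7: full span → s += 7 → s = 7.0000
seg 2 [46.4°–112.5°] uniform, h=9: full span → s += 9 → s = 16.0000
seg 3 [112.5°–225.8°] cycloidal, h=-6: full span → s += -6 → s = 10.0000
seg 4 [225.8°–248.1°] uniform, h=11: θ=243.6° here. β=17.8, B=22.3. 11·17.8/22.3 = 8.7803 → s = 18.7803
R = R0 + s = 42 + 18.7803 = 60.7803

60.7803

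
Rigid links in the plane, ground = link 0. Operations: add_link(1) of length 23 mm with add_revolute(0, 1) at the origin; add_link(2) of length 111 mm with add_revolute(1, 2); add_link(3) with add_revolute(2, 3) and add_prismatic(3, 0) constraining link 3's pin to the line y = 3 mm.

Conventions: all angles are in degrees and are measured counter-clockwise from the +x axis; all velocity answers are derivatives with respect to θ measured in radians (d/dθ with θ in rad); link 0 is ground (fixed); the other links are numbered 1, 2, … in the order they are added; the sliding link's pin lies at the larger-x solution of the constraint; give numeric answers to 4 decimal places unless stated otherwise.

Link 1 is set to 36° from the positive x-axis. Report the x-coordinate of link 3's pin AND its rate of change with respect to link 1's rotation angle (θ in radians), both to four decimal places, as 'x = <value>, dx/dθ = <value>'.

geometry: r = 23 mm, L = 111 mm, e = 3 mm
crank pin P = (r cos θ, r sin θ) = (18.607391, 13.519061)
h = r sin θ − e = 13.519061 − 3 = 10.519061
x = r cos θ + √(L² − h²) = 18.607391 + 110.500450 = 129.107840
dx/dθ = −r sin θ − h·r cos θ/√(L² − h²) (θ in radians; h = 10.519061) = -15.290386

x = 129.1078, dx/dθ = -15.2904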